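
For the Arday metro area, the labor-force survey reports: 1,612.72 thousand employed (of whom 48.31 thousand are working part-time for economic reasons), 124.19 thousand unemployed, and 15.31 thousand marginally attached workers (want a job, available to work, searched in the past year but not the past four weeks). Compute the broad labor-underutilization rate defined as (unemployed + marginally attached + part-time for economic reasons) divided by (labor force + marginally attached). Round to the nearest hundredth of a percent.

Labor force = 1,612.72 + 124.19 = 1,736.91 thousand.
Numerator = 124.19 + 15.31 + 48.31 = 187.81 thousand.
Denominator = 1,736.91 + 15.31 = 1,752.22 thousand.
Broad rate = 187.81 / 1,752.22 = 10.72%.

Broad underutilization rate ≈ 10.72%.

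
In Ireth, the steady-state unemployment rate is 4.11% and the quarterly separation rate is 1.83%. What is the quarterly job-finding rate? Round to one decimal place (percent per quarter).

Job-finding rate ≈ 42.7% per quarter.

From u* = s/(s+f): f = s·(1−u)/u.
f = 1.83 × (1 − 0.0411) / 0.0411 = 1.7548 / 0.0411 ≈ 42.7% per quarter.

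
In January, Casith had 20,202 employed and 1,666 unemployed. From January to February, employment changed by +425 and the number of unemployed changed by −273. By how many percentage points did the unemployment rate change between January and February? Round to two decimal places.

The unemployment rate changed by −1.29 percentage points.

January: labor force = 20,202 + 1,666 = 21,868; u = 1,666/21,868 = 7.62%.
February: labor force = 20,627 + 1,393 = 22,020; u = 1,393/22,020 = 6.33%.
Change = 6.33% − 7.62% = −1.29 pp.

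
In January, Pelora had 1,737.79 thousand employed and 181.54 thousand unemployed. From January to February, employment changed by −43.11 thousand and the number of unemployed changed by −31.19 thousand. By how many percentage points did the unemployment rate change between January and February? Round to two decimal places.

January: labor force = 1,737.79 + 181.54 = 1,919.33; u = 181.54/1,919.33 = 9.46%.
February: labor force = 1,694.68 + 150.35 = 1,845.03; u = 150.35/1,845.03 = 8.15%.
Change = 8.15% − 9.46% = −1.31 pp.

The unemployment rate changed by −1.31 percentage points.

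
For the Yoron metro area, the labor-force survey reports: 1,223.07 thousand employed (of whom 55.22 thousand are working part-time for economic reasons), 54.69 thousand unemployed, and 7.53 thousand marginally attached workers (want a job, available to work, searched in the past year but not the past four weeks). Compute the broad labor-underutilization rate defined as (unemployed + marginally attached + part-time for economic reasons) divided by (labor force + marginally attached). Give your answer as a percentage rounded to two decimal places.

Labor force = 1,223.07 + 54.69 = 1,277.76 thousand.
Numerator = 54.69 + 7.53 + 55.22 = 117.44 thousand.
Denominator = 1,277.76 + 7.53 = 1,285.29 thousand.
Broad rate = 117.44 / 1,285.29 = 9.14%.

Broad underutilization rate ≈ 9.14%.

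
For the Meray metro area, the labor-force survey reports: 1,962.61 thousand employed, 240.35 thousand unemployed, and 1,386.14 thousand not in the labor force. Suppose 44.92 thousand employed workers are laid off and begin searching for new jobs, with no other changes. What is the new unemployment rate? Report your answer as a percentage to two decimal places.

New unemployment rate ≈ 12.95%.

Initially, labor force = 1,962.61 + 240.35 = 2,202.96 thousand, so u = 240.35/2,202.96 = 10.91%.
After the change, employed falls and unemployed rises by 44.92; labor force unchanged → E = 1,917.69, U = 285.27, labor force = 2,202.96 thousand.
New unemployment rate = 285.27 / 2,202.96 = 12.95%.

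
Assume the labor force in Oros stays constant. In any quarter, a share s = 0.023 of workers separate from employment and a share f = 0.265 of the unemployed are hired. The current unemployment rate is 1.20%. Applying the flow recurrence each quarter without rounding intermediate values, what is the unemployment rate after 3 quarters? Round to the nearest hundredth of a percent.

Unemployment rate after three quarters ≈ 5.54%.

With a fixed labor force, u_{t+1} = u_t + s·(1−u_t) − f·u_t = u_t·(1−s−f) + s.
Here 1−s−f = 0.712 and s = 0.023.
u_1 = 0.012000 × 0.712 + 0.023 = 0.031544.
u_2 = 0.031544 × 0.712 + 0.023 = 0.045459.
u_3 = 0.045459 × 0.712 + 0.023 = 0.055367.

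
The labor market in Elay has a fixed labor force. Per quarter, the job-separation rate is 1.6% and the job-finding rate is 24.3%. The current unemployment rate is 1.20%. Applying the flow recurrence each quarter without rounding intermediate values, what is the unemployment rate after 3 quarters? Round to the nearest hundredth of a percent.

Unemployment rate after three quarters ≈ 4.15%.

With a fixed labor force, u_{t+1} = u_t + s·(1−u_t) − f·u_t = u_t·(1−s−f) + s.
Here 1−s−f = 0.741 and s = 0.016.
u_1 = 0.012000 × 0.741 + 0.016 = 0.024892.
u_2 = 0.024892 × 0.741 + 0.016 = 0.034445.
u_3 = 0.034445 × 0.741 + 0.016 = 0.041524.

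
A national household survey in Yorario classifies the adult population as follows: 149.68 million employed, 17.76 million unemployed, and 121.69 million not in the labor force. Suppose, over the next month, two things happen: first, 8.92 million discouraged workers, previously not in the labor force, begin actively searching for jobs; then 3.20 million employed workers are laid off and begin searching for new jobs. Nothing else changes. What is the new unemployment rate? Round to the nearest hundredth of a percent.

New unemployment rate ≈ 16.94%.

Initially, labor force = 149.68 + 17.76 = 167.44 million, so u = 17.76/167.44 = 10.61%.
After the first change, unemployed and labor force both rise by 8.92 → E = 149.68, U = 26.68, labor force = 176.36 million.
After the second change, employed falls and unemployed rises by 3.20; labor force unchanged → E = 146.48, U = 29.88, labor force = 176.36 million.
New unemployment rate = 29.88 / 176.36 = 16.94%.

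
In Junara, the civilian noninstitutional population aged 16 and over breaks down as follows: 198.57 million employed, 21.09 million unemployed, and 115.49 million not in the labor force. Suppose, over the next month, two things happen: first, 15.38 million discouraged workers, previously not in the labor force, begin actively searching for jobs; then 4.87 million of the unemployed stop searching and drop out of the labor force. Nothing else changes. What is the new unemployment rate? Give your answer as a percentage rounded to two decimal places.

Initially, labor force = 198.57 + 21.09 = 219.66 million, so u = 21.09/219.66 = 9.60%.
After the first change, unemployed and labor force both rise by 15.38 → E = 198.57, U = 36.47, labor force = 235.04 million.
After the second change, unemployed and labor force both fall by 4.87 → E = 198.57, U = 31.60, labor force = 230.17 million.
New unemployment rate = 31.60 / 230.17 = 13.73%.

New unemployment rate ≈ 13.73%.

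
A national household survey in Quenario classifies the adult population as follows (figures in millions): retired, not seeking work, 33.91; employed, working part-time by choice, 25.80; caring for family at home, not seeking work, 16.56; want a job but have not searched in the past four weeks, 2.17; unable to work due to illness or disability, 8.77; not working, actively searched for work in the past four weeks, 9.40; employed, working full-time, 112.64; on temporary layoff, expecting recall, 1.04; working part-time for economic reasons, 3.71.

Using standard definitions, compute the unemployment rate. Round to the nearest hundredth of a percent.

Unemployment rate ≈ 6.84%.

Employed = 25.80 + 112.64 + 3.71 = 142.15 million (anyone who worked, including part-time for economic reasons, counts as employed).
Unemployed = 9.40 + 1.04 = 10.44 million (jobless and actively searching, or on temporary layoff).
Labor force = 142.15 + 10.44 = 152.59 million.
Unemployment rate = 10.44 / 152.59 = 6.84%.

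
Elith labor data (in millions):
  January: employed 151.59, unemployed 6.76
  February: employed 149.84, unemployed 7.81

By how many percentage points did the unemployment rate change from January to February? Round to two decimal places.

The unemployment rate changed by +0.68 percentage points.

January: labor force = 151.59 + 6.76 = 158.35; u = 6.76/158.35 = 4.27%.
February: labor force = 149.84 + 7.81 = 157.65; u = 7.81/157.65 = 4.95%.
Change = 4.95% − 4.27% = +0.68 pp.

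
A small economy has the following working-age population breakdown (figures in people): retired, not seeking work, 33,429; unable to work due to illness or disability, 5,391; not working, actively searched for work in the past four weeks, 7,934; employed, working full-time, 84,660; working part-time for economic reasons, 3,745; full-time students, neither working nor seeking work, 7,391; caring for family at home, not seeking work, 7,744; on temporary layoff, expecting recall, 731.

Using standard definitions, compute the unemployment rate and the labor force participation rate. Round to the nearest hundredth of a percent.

Employed = 84,660 + 3,745 = 88,405 (anyone who worked, including part-time for economic reasons, counts as employed).
Unemployed = 7,934 + 731 = 8,665 (jobless and actively searching, or on temporary layoff).
Labor force = 88,405 + 8,665 = 97,070.
Not in labor force = 33,429 + 5,391 + 7,391 + 7,744 = 53,955 (those not working and not actively searching are outside the labor force).
Civilian working-age population = 97,070 + 53,955 = 151,025.
Unemployment rate = 8,665 / 97,070 = 8.93%.
Labor force participation rate = 97,070 / 151,025 = 64.27%.

Unemployment rate ≈ 8.93%; labor force participation rate ≈ 64.27%.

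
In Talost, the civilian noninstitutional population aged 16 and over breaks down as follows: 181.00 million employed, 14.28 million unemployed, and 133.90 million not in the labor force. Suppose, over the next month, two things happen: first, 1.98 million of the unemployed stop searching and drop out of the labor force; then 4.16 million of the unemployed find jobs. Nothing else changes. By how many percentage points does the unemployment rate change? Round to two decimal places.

The unemployment rate changes by −3.10 percentage points.

Initially, labor force = 181.00 + 14.28 = 195.28 million, so u = 14.28/195.28 = 7.31%.
After the first change, unemployed and labor force both fall by 1.98 → E = 181.00, U = 12.30, labor force = 193.30 million.
After the second change, unemployed falls and employed rises by 4.16; labor force unchanged → E = 185.16, U = 8.14, labor force = 193.30 million.
New unemployment rate = 8.14 / 193.30 = 4.21%.
Change = 4.21% − 7.31% = −3.10 percentage points.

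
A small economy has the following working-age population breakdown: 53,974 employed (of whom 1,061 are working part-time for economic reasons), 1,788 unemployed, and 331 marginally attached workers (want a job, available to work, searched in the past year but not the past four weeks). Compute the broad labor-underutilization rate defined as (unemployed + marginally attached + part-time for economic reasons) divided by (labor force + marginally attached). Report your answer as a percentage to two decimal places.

Labor force = 53,974 + 1,788 = 55,762.
Numerator = 1,788 + 331 + 1,061 = 3,180.
Denominator = 55,762 + 331 = 56,093.
Broad rate = 3,180 / 56,093 = 5.67%.

Broad underutilization rate ≈ 5.67%.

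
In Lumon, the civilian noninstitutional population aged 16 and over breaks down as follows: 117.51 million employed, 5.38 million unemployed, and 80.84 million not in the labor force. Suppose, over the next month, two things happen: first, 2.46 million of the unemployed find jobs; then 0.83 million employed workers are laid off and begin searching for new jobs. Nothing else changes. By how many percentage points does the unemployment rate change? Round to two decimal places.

Initially, labor force = 117.51 + 5.38 = 122.89 million, so u = 5.38/122.89 = 4.38%.
After the first change, unemployed falls and employed rises by 2.46; labor force unchanged → E = 119.97, U = 2.92, labor force = 122.89 million.
After the second change, employed falls and unemployed rises by 0.83; labor force unchanged → E = 119.14, U = 3.75, labor force = 122.89 million.
New unemployment rate = 3.75 / 122.89 = 3.05%.
Change = 3.05% − 4.38% = −1.33 percentage points.

The unemployment rate changes by −1.33 percentage points.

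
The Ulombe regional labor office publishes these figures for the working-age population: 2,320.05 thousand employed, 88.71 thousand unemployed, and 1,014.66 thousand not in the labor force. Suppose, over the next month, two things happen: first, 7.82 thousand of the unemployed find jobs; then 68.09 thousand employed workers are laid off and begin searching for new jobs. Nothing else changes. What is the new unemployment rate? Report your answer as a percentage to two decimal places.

Initially, labor force = 2,320.05 + 88.71 = 2,408.76 thousand, so u = 88.71/2,408.76 = 3.68%.
After the first change, unemployed falls and employed rises by 7.82; labor force unchanged → E = 2,327.87, U = 80.89, labor force = 2,408.76 thousand.
After the second change, employed falls and unemployed rises by 68.09; labor force unchanged → E = 2,259.78, U = 148.98, labor force = 2,408.76 thousand.
New unemployment rate = 148.98 / 2,408.76 = 6.18%.

New unemployment rate ≈ 6.18%.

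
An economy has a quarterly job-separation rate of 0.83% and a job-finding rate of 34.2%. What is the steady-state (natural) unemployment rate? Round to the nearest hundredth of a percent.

At steady state the flows balance: s·E = f·U, so U/(E+U) = s/(s+f).
u* = 0.83 / (0.83 + 34.2) = 0.83 / 35.03 = 2.37%.

Steady-state unemployment rate ≈ 2.37%.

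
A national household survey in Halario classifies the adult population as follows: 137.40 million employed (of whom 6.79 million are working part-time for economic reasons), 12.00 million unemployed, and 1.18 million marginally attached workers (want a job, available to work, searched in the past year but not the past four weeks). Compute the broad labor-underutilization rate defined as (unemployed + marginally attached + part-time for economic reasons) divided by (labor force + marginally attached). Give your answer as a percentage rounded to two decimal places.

Labor force = 137.40 + 12.00 = 149.40 million.
Numerator = 12.00 + 1.18 + 6.79 = 19.97 million.
Denominator = 149.40 + 1.18 = 150.58 million.
Broad rate = 19.97 / 150.58 = 13.26%.

Broad underutilization rate ≈ 13.26%.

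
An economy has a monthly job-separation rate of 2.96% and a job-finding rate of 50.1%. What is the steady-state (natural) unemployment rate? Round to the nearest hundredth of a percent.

At steady state the flows balance: s·E = f·U, so U/(E+U) = s/(s+f).
u* = 2.96 / (2.96 + 50.1) = 2.96 / 53.06 = 5.58%.

Steady-state unemployment rate ≈ 5.58%.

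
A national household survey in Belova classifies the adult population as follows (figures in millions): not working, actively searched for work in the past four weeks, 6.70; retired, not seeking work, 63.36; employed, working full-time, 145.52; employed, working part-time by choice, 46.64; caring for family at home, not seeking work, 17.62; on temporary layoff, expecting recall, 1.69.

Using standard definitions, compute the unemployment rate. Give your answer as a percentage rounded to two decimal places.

Unemployment rate ≈ 4.18%.

Employed = 145.52 + 46.64 = 192.16 million.
Unemployed = 6.70 + 1.69 = 8.39 million (jobless and actively searching, or on temporary layoff).
Labor force = 192.16 + 8.39 = 200.55 million.
Unemployment rate = 8.39 / 200.55 = 4.18%.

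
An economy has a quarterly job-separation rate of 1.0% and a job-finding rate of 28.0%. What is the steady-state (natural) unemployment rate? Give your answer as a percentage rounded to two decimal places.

At steady state the flows balance: s·E = f·U, so U/(E+U) = s/(s+f).
u* = 1.0 / (1.0 + 28.0) = 1.0 / 29.00 = 3.45%.

Steady-state unemployment rate ≈ 3.45%.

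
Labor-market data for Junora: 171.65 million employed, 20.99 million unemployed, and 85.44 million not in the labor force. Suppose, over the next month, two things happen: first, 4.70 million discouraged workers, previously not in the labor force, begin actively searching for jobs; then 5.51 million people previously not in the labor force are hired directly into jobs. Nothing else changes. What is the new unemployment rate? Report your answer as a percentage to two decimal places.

Initially, labor force = 171.65 + 20.99 = 192.64 million, so u = 20.99/192.64 = 10.90%.
After the first change, unemployed and labor force both rise by 4.70 → E = 171.65, U = 25.69, labor force = 197.34 million.
After the second change, employed and labor force both rise by 5.51; unemployed unchanged → E = 177.16, U = 25.69, labor force = 202.85 million.
New unemployment rate = 25.69 / 202.85 = 12.66%.

New unemployment rate ≈ 12.66%.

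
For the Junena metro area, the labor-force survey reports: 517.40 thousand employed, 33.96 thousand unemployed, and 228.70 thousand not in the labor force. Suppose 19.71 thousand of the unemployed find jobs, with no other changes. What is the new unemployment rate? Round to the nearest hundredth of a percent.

New unemployment rate ≈ 2.58%.

Initially, labor force = 517.40 + 33.96 = 551.36 thousand, so u = 33.96/551.36 = 6.16%.
After the change, unemployed falls and employed rises by 19.71; labor force unchanged → E = 537.11, U = 14.25, labor force = 551.36 thousand.
New unemployment rate = 14.25 / 551.36 = 2.58%.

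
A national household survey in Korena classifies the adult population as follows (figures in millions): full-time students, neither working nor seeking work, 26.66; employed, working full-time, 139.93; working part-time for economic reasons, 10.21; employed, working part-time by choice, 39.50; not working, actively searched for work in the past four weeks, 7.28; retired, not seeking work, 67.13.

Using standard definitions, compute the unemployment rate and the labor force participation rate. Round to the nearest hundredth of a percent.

Unemployment rate ≈ 3.70%; labor force participation rate ≈ 67.74%.

Employed = 139.93 + 10.21 + 39.50 = 189.64 million (anyone who worked, including part-time for economic reasons, counts as employed).
Unemployed = 7.28 million.
Labor force = 189.64 + 7.28 = 196.92 million.
Not in labor force = 26.66 + 67.13 = 93.79 million (those not working and not actively searching are outside the labor force).
Civilian working-age population = 196.92 + 93.79 = 290.71 million.
Unemployment rate = 7.28 / 196.92 = 3.70%.
Labor force participation rate = 196.92 / 290.71 = 67.74%.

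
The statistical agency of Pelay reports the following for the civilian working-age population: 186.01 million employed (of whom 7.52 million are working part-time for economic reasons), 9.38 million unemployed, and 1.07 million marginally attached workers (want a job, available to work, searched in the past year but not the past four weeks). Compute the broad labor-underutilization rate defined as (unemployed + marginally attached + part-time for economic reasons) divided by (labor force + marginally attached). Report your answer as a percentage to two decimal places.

Broad underutilization rate ≈ 9.15%.

Labor force = 186.01 + 9.38 = 195.39 million.
Numerator = 9.38 + 1.07 + 7.52 = 17.97 million.
Denominator = 195.39 + 1.07 = 196.46 million.
Broad rate = 17.97 / 196.46 = 9.15%.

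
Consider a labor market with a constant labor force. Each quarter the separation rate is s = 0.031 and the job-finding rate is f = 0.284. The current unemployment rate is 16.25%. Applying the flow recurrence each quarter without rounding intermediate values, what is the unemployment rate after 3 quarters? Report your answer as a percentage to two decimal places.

Unemployment rate after three quarters ≈ 11.90%.

With a fixed labor force, u_{t+1} = u_t + s·(1−u_t) − f·u_t = u_t·(1−s−f) + s.
Here 1−s−f = 0.685 and s = 0.031.
u_1 = 0.162500 × 0.685 + 0.031 = 0.142313.
u_2 = 0.142313 × 0.685 + 0.031 = 0.128484.
u_3 = 0.128484 × 0.685 + 0.031 = 0.119012.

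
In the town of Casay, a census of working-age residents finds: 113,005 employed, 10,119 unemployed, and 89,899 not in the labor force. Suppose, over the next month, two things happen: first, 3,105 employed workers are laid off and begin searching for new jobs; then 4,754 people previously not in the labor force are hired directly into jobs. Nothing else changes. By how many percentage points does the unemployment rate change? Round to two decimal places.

Initially, labor force = 113,005 + 10,119 = 123,124, so u = 10,119/123,124 = 8.22%.
After the first change, employed falls and unemployed rises by 3,105; labor force unchanged → E = 109,900, U = 13,224, labor force = 123,124.
After the second change, employed and labor force both rise by 4,754; unemployed unchanged → E = 114,654, U = 13,224, labor force = 127,878.
New unemployment rate = 13,224 / 127,878 = 10.34%.
Change = 10.34% − 8.22% = +2.12 percentage points.

The unemployment rate changes by +2.12 percentage points.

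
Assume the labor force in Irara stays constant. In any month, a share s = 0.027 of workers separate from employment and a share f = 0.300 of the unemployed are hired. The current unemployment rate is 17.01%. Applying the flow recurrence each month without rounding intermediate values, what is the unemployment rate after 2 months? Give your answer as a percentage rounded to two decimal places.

With a fixed labor force, u_{t+1} = u_t + s·(1−u_t) − f·u_t = u_t·(1−s−f) + s.
Here 1−s−f = 0.673 and s = 0.027.
u_1 = 0.170100 × 0.673 + 0.027 = 0.141477.
u_2 = 0.141477 × 0.673 + 0.027 = 0.122214.

Unemployment rate after two months ≈ 12.22%.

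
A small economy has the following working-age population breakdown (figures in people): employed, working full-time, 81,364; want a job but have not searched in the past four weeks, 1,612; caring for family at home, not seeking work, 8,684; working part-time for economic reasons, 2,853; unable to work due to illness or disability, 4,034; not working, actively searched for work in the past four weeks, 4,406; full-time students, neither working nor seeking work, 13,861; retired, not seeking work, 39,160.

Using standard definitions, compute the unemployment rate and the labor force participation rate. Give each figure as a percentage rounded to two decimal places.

Unemployment rate ≈ 4.97%; labor force participation rate ≈ 56.82%.

Employed = 81,364 + 2,853 = 84,217 (anyone who worked, including part-time for economic reasons, counts as employed).
Unemployed = 4,406.
Labor force = 84,217 + 4,406 = 88,623.
Not in labor force = 1,612 + 8,684 + 4,034 + 13,861 + 39,160 = 67,351 (those not working and not actively searching are outside the labor force — including those who want a job but have given up searching).
Civilian working-age population = 88,623 + 67,351 = 155,974.
Unemployment rate = 4,406 / 88,623 = 4.97%.
Labor force participation rate = 88,623 / 155,974 = 56.82%.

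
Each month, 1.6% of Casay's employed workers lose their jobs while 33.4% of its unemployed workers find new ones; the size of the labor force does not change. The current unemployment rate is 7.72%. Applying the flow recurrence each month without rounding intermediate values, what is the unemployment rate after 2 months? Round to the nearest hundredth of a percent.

With a fixed labor force, u_{t+1} = u_t + s·(1−u_t) − f·u_t = u_t·(1−s−f) + s.
Here 1−s−f = 0.650 and s = 0.016.
u_1 = 0.077200 × 0.650 + 0.016 = 0.066180.
u_2 = 0.066180 × 0.650 + 0.016 = 0.059017.

Unemployment rate after two months ≈ 5.90%.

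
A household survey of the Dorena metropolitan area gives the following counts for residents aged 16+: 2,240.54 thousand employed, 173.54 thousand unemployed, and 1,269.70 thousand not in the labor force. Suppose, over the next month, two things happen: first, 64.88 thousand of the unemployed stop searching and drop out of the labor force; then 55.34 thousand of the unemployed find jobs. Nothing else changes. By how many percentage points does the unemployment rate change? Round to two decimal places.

Initially, labor force = 2,240.54 + 173.54 = 2,414.08 thousand, so u = 173.54/2,414.08 = 7.19%.
After the first change, unemployed and labor force both fall by 64.88 → E = 2,240.54, U = 108.66, labor force = 2,349.20 thousand.
After the second change, unemployed falls and employed rises by 55.34; labor force unchanged → E = 2,295.88, U = 53.32, labor force = 2,349.20 thousand.
New unemployment rate = 53.32 / 2,349.20 = 2.27%.
Change = 2.27% − 7.19% = −4.92 percentage points.

The unemployment rate changes by −4.92 percentage points.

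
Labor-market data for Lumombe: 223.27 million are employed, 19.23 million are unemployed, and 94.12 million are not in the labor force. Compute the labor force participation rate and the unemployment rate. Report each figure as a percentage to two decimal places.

Labor force participation rate ≈ 72.04%; unemployment rate ≈ 7.93%.

Labor force = employed + unemployed = 223.27 + 19.23 = 242.50 million.
Working-age population = 242.50 + 94.12 = 336.62 million.
Unemployment rate = 19.23 / 242.50 = 7.93%.
Labor force participation rate = 242.50 / 336.62 = 72.04%.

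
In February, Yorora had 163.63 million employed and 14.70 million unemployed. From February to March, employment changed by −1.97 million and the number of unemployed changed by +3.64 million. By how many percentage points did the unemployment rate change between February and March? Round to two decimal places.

The unemployment rate changed by +1.95 percentage points.

February: labor force = 163.63 + 14.70 = 178.33; u = 14.70/178.33 = 8.24%.
March: labor force = 161.66 + 18.34 = 180.00; u = 18.34/180.00 = 10.19%.
Change = 10.19% − 8.24% = +1.95 pp.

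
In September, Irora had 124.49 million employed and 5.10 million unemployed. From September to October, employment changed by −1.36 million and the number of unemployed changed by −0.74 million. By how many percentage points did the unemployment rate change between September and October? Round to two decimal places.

September: labor force = 124.49 + 5.10 = 129.59; u = 5.10/129.59 = 3.94%.
October: labor force = 123.13 + 4.36 = 127.49; u = 4.36/127.49 = 3.42%.
Change = 3.42% − 3.94% = −0.52 pp.

The unemployment rate changed by −0.52 percentage points.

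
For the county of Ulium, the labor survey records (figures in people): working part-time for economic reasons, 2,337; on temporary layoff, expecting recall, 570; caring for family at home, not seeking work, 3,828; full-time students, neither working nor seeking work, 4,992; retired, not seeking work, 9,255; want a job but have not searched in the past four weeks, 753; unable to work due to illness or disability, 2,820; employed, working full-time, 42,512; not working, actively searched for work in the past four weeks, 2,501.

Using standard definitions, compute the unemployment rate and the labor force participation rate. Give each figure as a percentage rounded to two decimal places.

Employed = 2,337 + 42,512 = 44,849 (anyone who worked, including part-time for economic reasons, counts as employed).
Unemployed = 570 + 2,501 = 3,071 (jobless and actively searching, or on temporary layoff).
Labor force = 44,849 + 3,071 = 47,920.
Not in labor force = 3,828 + 4,992 + 9,255 + 753 + 2,820 = 21,648 (those not working and not actively searching are outside the labor force — including those who want a job but have given up searching).
Civilian working-age population = 47,920 + 21,648 = 69,568.
Unemployment rate = 3,071 / 47,920 = 6.41%.
Labor force participation rate = 47,920 / 69,568 = 68.88%.

Unemployment rate ≈ 6.41%; labor force participation rate ≈ 68.88%.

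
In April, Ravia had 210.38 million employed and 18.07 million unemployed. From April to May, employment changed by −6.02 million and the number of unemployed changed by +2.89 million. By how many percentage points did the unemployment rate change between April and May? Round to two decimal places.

April: labor force = 210.38 + 18.07 = 228.45; u = 18.07/228.45 = 7.91%.
May: labor force = 204.36 + 20.96 = 225.32; u = 20.96/225.32 = 9.30%.
Change = 9.30% − 7.91% = +1.39 pp.

The unemployment rate changed by +1.39 percentage points.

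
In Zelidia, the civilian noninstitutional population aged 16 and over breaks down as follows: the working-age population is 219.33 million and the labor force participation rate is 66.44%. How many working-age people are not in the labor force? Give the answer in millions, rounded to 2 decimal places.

About 73.61 million are not in the labor force.

Share not in the labor force = 1 − 0.6644 = 0.3356.
Not in labor force = 0.3356 × 219.33 ≈ 73.61 million.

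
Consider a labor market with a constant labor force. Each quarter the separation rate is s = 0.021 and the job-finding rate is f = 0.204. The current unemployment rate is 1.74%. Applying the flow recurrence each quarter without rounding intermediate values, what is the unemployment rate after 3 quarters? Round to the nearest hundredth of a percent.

Unemployment rate after three quarters ≈ 5.80%.

With a fixed labor force, u_{t+1} = u_t + s·(1−u_t) − f·u_t = u_t·(1−s−f) + s.
Here 1−s−f = 0.775 and s = 0.021.
u_1 = 0.017400 × 0.775 + 0.021 = 0.034485.
u_2 = 0.034485 × 0.775 + 0.021 = 0.047726.
u_3 = 0.047726 × 0.775 + 0.021 = 0.057988.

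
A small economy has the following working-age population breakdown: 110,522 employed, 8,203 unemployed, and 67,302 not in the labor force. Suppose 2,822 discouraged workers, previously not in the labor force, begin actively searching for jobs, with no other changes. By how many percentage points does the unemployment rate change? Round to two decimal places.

The unemployment rate changes by +2.16 percentage points.

Initially, labor force = 110,522 + 8,203 = 118,725, so u = 8,203/118,725 = 6.91%.
After the change, unemployed and labor force both rise by 2,822 → E = 110,522, U = 11,025, labor force = 121,547.
New unemployment rate = 11,025 / 121,547 = 9.07%.
Change = 9.07% − 6.91% = +2.16 percentage points.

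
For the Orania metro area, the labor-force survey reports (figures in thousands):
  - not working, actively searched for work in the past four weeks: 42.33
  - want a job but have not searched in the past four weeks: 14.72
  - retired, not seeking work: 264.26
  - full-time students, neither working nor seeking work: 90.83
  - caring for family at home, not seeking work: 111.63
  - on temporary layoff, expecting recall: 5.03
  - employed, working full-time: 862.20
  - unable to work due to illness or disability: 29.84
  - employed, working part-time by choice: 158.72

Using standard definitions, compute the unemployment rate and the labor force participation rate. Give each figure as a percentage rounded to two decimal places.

Unemployment rate ≈ 4.43%; labor force participation rate ≈ 67.63%.

Employed = 862.20 + 158.72 = 1,020.92 thousand.
Unemployed = 42.33 + 5.03 = 47.36 thousand (jobless and actively searching, or on temporary layoff).
Labor force = 1,020.92 + 47.36 = 1,068.28 thousand.
Not in labor force = 14.72 + 264.26 + 90.83 + 111.63 + 29.84 = 511.28 thousand (those not working and not actively searching are outside the labor force — including those who want a job but have given up searching).
Civilian working-age population = 1,068.28 + 511.28 = 1,579.56 thousand.
Unemployment rate = 47.36 / 1,068.28 = 4.43%.
Labor force participation rate = 1,068.28 / 1,579.56 = 67.63%.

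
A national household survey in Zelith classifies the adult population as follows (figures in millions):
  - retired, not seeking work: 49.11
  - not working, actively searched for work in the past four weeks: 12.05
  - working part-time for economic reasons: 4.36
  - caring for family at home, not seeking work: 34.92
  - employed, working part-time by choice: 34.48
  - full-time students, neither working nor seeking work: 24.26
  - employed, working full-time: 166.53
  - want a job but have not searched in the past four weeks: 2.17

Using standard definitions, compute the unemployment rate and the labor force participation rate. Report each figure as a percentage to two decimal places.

Employed = 4.36 + 34.48 + 166.53 = 205.37 million (anyone who worked, including part-time for economic reasons, counts as employed).
Unemployed = 12.05 million.
Labor force = 205.37 + 12.05 = 217.42 million.
Not in labor force = 49.11 + 34.92 + 24.26 + 2.17 = 110.46 million (those not working and not actively searching are outside the labor force — including those who want a job but have given up searching).
Civilian working-age population = 217.42 + 110.46 = 327.88 million.
Unemployment rate = 12.05 / 217.42 = 5.54%.
Labor force participation rate = 217.42 / 327.88 = 66.31%.

Unemployment rate ≈ 5.54%; labor force participation rate ≈ 66.31%.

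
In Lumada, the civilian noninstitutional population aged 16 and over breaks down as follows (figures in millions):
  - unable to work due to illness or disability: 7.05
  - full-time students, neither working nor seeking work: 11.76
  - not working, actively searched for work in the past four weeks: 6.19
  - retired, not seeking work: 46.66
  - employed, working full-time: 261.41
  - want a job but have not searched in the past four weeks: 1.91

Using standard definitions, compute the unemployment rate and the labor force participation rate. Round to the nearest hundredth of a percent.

Employed = 261.41 million.
Unemployed = 6.19 million.
Labor force = 261.41 + 6.19 = 267.60 million.
Not in labor force = 7.05 + 11.76 + 46.66 + 1.91 = 67.38 million (those not working and not actively searching are outside the labor force — including those who want a job but have given up searching).
Civilian working-age population = 267.60 + 67.38 = 334.98 million.
Unemployment rate = 6.19 / 267.60 = 2.31%.
Labor force participation rate = 267.60 / 334.98 = 79.89%.

Unemployment rate ≈ 2.31%; labor force participation rate ≈ 79.89%.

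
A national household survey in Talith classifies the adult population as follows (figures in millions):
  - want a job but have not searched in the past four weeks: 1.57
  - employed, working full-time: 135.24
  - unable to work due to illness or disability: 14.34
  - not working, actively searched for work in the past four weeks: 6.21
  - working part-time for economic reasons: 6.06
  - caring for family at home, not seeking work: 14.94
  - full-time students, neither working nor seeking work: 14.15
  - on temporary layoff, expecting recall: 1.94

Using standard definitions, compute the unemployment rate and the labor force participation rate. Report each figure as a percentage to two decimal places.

Employed = 135.24 + 6.06 = 141.30 million (anyone who worked, including part-time for economic reasons, counts as employed).
Unemployed = 6.21 + 1.94 = 8.15 million (jobless and actively searching, or on temporary layoff).
Labor force = 141.30 + 8.15 = 149.45 million.
Not in labor force = 1.57 + 14.34 + 14.94 + 14.15 = 45.00 million (those not working and not actively searching are outside the labor force — including those who want a job but have given up searching).
Civilian working-age population = 149.45 + 45.00 = 194.45 million.
Unemployment rate = 8.15 / 149.45 = 5.45%.
Labor force participation rate = 149.45 / 194.45 = 76.86%.

Unemployment rate ≈ 5.45%; labor force participation rate ≈ 76.86%.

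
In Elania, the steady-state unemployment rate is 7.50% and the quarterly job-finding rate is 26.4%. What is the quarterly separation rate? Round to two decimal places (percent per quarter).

From u* = s/(s+f): s = u·f/(1−u).
s = 0.0750 × 26.4 / (1 − 0.0750) = 1.9800 / 0.9250 ≈ 2.14% per quarter.

Separation rate ≈ 2.14% per quarter.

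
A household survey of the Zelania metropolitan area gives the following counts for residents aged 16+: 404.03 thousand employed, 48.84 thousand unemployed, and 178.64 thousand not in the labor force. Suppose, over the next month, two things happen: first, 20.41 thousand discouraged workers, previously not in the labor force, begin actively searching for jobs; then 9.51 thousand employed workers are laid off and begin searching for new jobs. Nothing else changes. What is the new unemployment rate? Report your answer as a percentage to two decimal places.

Initially, labor force = 404.03 + 48.84 = 452.87 thousand, so u = 48.84/452.87 = 10.78%.
After the first change, unemployed and labor force both rise by 20.41 → E = 404.03, U = 69.25, labor force = 473.28 thousand.
After the second change, employed falls and unemployed rises by 9.51; labor force unchanged → E = 394.52, U = 78.76, labor force = 473.28 thousand.
New unemployment rate = 78.76 / 473.28 = 16.64%.

New unemployment rate ≈ 16.64%.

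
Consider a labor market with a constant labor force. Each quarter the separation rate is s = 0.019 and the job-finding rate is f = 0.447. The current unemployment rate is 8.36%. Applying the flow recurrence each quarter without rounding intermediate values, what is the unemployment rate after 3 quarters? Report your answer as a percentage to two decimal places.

Unemployment rate after three quarters ≈ 4.73%.

With a fixed labor force, u_{t+1} = u_t + s·(1−u_t) − f·u_t = u_t·(1−s−f) + s.
Here 1−s−f = 0.534 and s = 0.019.
u_1 = 0.083600 × 0.534 + 0.019 = 0.063642.
u_2 = 0.063642 × 0.534 + 0.019 = 0.052985.
u_3 = 0.052985 × 0.534 + 0.019 = 0.047294.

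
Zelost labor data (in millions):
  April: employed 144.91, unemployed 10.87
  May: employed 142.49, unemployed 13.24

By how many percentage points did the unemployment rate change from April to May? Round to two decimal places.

April: labor force = 144.91 + 10.87 = 155.78; u = 10.87/155.78 = 6.98%.
May: labor force = 142.49 + 13.24 = 155.73; u = 13.24/155.73 = 8.50%.
Change = 8.50% − 6.98% = +1.52 pp.

The unemployment rate changed by +1.52 percentage points.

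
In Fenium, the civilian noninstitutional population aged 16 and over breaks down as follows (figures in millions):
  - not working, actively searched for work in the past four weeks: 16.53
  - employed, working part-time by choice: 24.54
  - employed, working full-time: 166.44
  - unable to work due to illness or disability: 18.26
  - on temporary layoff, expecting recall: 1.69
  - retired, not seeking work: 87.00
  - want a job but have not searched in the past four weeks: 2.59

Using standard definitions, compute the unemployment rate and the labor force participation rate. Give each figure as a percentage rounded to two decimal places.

Unemployment rate ≈ 8.71%; labor force participation rate ≈ 65.98%.

Employed = 24.54 + 166.44 = 190.98 million.
Unemployed = 16.53 + 1.69 = 18.22 million (jobless and actively searching, or on temporary layoff).
Labor force = 190.98 + 18.22 = 209.20 million.
Not in labor force = 18.26 + 87.00 + 2.59 = 107.85 million (those not working and not actively searching are outside the labor force — including those who want a job but have given up searching).
Civilian working-age population = 209.20 + 107.85 = 317.05 million.
Unemployment rate = 18.22 / 209.20 = 8.71%.
Labor force participation rate = 209.20 / 317.05 = 65.98%.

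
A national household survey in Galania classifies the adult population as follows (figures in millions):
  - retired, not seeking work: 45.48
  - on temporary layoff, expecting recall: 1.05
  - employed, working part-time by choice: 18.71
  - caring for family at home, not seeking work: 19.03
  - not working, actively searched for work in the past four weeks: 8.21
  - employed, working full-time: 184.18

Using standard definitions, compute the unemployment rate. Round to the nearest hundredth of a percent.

Employed = 18.71 + 184.18 = 202.89 million.
Unemployed = 1.05 + 8.21 = 9.26 million (jobless and actively searching, or on temporary layoff).
Labor force = 202.89 + 9.26 = 212.15 million.
Unemployment rate = 9.26 / 212.15 = 4.36%.

Unemployment rate ≈ 4.36%.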